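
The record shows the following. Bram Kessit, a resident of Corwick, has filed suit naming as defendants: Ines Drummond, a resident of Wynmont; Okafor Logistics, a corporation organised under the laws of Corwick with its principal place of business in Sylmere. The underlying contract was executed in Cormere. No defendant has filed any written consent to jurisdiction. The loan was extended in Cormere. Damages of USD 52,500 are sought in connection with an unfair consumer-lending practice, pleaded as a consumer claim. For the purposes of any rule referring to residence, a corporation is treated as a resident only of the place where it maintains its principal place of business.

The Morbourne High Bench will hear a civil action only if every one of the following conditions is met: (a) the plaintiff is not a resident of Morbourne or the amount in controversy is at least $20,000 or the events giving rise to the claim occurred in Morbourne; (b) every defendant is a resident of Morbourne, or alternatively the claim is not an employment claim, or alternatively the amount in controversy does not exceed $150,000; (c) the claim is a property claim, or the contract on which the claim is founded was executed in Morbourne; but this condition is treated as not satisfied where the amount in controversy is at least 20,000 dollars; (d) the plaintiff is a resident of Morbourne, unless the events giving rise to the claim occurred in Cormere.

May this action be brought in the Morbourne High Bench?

The Morbourne High Bench:
  (a) The plaintiff resides in Corwick, which is not Morbourne, which satisfies one of the alternatives. Met.
  (b) The claim is a consumer claim, not an employment claim, so one alternative holds. Satisfied.
  (c) The claim is a consumer claim, not a property claim; the contract was executed in Cormere, not Morbourne — every alternative fails. Not met.
  (d) The plaintiff resides in Corwick, not Morbourne. The proviso rescues it, though: the operative events occurred in Cormere. Condition met.
  → No jurisdiction.

No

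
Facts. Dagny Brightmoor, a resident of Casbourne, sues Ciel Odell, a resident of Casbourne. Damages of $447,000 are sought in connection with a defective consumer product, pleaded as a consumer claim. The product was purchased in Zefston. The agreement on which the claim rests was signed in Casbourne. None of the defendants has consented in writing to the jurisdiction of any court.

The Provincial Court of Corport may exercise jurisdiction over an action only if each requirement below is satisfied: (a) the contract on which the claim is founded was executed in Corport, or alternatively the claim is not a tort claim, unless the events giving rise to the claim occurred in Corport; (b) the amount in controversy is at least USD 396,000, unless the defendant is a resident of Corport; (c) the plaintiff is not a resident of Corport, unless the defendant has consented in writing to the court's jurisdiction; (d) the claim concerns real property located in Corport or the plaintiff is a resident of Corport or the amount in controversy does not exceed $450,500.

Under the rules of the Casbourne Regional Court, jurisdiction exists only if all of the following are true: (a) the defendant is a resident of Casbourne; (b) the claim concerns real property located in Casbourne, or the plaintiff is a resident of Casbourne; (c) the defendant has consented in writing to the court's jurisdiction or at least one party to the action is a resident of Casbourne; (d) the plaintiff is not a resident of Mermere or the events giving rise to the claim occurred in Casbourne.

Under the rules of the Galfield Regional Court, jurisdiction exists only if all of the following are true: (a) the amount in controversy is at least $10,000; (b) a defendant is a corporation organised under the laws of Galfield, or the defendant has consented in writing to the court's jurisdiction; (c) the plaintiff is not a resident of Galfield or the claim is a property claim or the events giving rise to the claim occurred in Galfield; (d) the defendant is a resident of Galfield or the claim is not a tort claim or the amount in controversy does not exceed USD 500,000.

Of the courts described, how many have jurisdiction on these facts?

The Provincial Court of Corport:
  (a) The claim is a consumer claim, not a tort claim, so this disjunct is met. Met.
  (b) The amount in controversy is $447,000, which meets the USD 396,000 floor. Satisfied.
  (c) The plaintiff resides in Casbourne, which is not Corport. Satisfied.
  (d) The amount in controversy is 447,000 dollars, within the 450,500 dollars ceiling, so one alternative holds. Satisfied.
  → The court has jurisdiction.
The Casbourne Regional Court:
  (a) The defendant resides in Casbourne. Satisfied.
  (b) The plaintiff resides in Casbourne — that alternative is enough. Condition met.
  (c) Dagny Brightmoor resides in Casbourne, so one alternative holds. Met.
  (d) The plaintiff resides in Casbourne, which is not Mermere, so this disjunct is met. Condition met.
  → The court has jurisdiction.
The Galfield Regional Court:
  (a) The amount in controversy is USD 447,000, which meets the USD 10,000 floor. Condition met.
  (b) No defendant is a corporation; no such written consent has been filed — no alternative holds. Condition not met.
  (c) The plaintiff resides in Casbourne, which is not Galfield, which satisfies one of the alternatives. Condition met.
  (d) The claim is a consumer claim, not a tort claim, which satisfies one of the alternatives. Met.
  → The court lacks jurisdiction.
Courts with jurisdiction: the Provincial Court of Corport, the Casbourne Regional Court — 2 in total.

2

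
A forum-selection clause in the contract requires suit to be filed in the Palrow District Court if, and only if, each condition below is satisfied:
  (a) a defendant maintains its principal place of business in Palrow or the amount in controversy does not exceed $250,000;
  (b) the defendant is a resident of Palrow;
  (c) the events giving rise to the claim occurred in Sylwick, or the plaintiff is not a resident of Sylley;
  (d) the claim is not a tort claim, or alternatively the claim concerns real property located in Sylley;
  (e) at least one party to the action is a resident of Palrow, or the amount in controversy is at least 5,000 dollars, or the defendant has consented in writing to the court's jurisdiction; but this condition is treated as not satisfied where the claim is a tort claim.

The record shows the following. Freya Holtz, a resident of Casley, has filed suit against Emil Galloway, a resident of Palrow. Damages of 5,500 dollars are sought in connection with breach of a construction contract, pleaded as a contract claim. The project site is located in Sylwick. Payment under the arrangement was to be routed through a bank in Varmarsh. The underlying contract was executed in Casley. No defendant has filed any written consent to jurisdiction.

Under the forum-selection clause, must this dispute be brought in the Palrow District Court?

The Palrow District Court:
  (a) The amount in controversy is $5,500, within the USD 250,000 ceiling, which satisfies one of the alternatives. Met.
  (b) The defendant resides in Palrow. Condition met.
  (c) The operative events occurred in Sylwick, so one alternative holds. Condition met.
  (d) The claim is a contract claim, not a tort claim, so one alternative holds. Satisfied.
  (e) Emil Galloway resides in Palrow, so one alternative holds. The exception is not triggered, since the claim is a contract claim, not a tort claim. Satisfied.
  → The clause applies.

Yes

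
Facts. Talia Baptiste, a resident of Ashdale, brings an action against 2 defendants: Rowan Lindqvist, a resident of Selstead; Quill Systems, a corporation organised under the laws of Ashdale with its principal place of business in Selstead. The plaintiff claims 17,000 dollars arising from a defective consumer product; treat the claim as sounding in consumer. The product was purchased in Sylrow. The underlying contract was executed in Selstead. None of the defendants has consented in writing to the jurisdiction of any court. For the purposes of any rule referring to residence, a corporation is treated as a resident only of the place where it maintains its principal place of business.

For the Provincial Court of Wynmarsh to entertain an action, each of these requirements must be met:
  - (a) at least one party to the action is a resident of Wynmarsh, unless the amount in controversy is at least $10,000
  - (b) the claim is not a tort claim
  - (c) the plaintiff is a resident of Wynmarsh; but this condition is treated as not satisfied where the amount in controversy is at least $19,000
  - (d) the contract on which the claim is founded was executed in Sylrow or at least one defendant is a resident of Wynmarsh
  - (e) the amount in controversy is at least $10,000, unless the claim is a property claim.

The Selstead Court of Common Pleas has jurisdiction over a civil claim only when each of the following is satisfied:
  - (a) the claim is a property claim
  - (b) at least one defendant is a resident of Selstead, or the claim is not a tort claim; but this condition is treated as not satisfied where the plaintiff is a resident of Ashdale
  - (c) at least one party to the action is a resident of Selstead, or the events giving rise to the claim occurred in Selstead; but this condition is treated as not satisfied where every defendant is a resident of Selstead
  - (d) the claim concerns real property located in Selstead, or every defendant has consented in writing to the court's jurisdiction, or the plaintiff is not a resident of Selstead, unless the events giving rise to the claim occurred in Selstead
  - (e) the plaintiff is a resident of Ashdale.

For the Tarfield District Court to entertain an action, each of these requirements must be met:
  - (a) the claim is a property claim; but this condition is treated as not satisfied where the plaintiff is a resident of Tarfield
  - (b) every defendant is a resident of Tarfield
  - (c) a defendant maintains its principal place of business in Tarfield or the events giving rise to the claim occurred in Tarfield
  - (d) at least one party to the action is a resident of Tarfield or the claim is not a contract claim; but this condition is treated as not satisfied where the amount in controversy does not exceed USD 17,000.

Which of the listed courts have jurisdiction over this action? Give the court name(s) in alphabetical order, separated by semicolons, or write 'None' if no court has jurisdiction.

The Provincial Court of Wynmarsh:
  (a) No party resides in Wynmarsh. However, the amount in controversy is USD 17,000, which meets the 10,000 dollars floor, so the 'unless' proviso supplies this condition. Satisfied.
  (b) The claim is a consumer claim, not a tort claim. Condition met.
  (c) The plaintiff resides in Ashdale, not Wynmarsh. Not satisfied.
  (d) The contract was executed in Selstead, not Sylrow; no defendant resides in Wynmarsh (they reside in Selstead, Selstead) — none of the alternatives is met. Not met.
  (e) The amount in controversy is USD 17,000, which meets the USD 10,000 floor. Condition met.
  → At least one condition fails; no jurisdiction.
The Selstead Court of Common Pleas:
  (a) The claim is a consumer claim, not a property claim. Not met.
  (b) Rowan Lindqvist resides in Selstead, which satisfies one of the alternatives. But the carve-out bites: the plaintiff resides in Ashdale. Not satisfied.
  (c) Rowan Lindqvist resides in Selstead — that alternative is enough. However, the defendants reside as follows — Rowan Lindqvist in Selstead, Quill Systems in Selstead — all in Selstead, which falls within the stated exception and so defeats the condition. Fails.
  (d) The plaintiff resides in Ashdale, which is not Selstead, so one alternative holds. Satisfied.
  (e) The plaintiff resides in Ashdale. Satisfied.
  → The court lacks jurisdiction.
The Tarfield District Court:
  (a) The claim is a consumer claim, not a property claim. Not satisfied.
  (b) The defendants reside as follows — Rowan Lindqvist in Selstead, Quill Systems in Selstead — not all in Tarfield. Not met.
  (c) The corporate defendant(s) have their principal place of business in Selstead, not Tarfield; the operative events occurred in Sylrow, not Tarfield — no alternative holds. Not met.
  (d) The claim is a consumer claim, not a contract claim — that alternative is enough. But the amount in controversy is 17,000 dollars, within the $17,000 ceiling, triggering the carve-out and defeating this condition. Condition not met.
  → Not every requirement is met — no jurisdiction.

None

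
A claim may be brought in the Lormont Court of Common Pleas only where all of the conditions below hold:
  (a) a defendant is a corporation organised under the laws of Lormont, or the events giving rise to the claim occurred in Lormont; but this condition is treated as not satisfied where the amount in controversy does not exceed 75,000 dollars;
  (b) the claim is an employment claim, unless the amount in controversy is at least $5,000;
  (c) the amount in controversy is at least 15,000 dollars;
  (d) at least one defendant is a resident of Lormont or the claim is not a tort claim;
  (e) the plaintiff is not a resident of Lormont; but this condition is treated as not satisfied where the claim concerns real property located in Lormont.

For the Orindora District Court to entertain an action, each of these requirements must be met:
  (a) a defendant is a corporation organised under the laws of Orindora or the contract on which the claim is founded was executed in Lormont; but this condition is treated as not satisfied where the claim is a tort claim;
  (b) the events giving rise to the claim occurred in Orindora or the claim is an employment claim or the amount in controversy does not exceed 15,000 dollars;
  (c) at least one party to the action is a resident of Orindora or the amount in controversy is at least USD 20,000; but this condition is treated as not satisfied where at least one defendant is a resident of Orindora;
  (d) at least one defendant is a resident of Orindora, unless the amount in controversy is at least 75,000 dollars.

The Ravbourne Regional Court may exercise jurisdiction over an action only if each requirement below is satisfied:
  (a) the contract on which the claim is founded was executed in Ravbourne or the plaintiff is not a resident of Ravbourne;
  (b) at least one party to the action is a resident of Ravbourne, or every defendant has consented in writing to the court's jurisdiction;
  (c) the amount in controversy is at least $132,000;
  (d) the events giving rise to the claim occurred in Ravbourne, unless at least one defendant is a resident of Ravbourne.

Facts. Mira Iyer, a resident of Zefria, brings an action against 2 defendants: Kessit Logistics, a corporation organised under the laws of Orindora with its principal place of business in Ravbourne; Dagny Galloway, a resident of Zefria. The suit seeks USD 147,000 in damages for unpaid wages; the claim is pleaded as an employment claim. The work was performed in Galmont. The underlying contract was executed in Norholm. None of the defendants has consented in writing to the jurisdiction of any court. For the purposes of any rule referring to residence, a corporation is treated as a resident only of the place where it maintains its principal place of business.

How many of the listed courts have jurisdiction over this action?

2

The Lormont Court of Common Pleas:
  (a) The corporate defendant(s) are organised in Orindora, not Lormont; the operative events occurred in Galmont, not Lormont — no alternative holds. Not met.
  (b) The claim is an employment claim. Satisfied.
  (c) The amount in controversy is $147,000, which meets the USD 15,000 floor. Satisfied.
  (d) The claim is an employment claim, not a tort claim, so one alternative holds. Met.
  (e) The plaintiff resides in Zefria, which is not Lormont. The carve-out does not apply: the claim does not concern real property. Satisfied.
  → At least one condition fails; no jurisdiction.
The Orindora District Court:
  (a) Kessit Logistics is organised under the laws of Orindora, so one alternative holds. The exception is not triggered, since the claim is an employment claim, not a tort claim. Condition met.
  (b) The claim is an employment claim, which satisfies one of the alternatives. Satisfied.
  (c) The amount in controversy is USD 147,000, which meets the 20,000 dollars floor — that alternative is enough. The carve-out does not apply: no defendant resides in Orindora (they reside in Ravbourne, Zefria). Condition met.
  (d) No defendant resides in Orindora (they reside in Ravbourne, Zefria). But the amount in controversy is USD 147,000, which meets the USD 75,000 floor, and the 'unless' clause therefore excuses the requirement. Condition met.
  → All conditions met; jurisdiction exists.
The Ravbourne Regional Court:
  (a) The plaintiff resides in Zefria, which is not Ravbourne — that alternative is enough. Met.
  (b) Kessit Logistics resides in Ravbourne, which satisfies one of the alternatives. Met.
  (c) The amount in controversy is 147,000 dollars, which meets the USD 132,000 floor. Condition met.
  (d) The operative events occurred in Galmont, not Ravbourne. The proviso rescues it, though: Kessit Logistics resides in Ravbourne. Met.
  → Jurisdiction lies.
Courts with jurisdiction: the Orindora District Court, the Ravbourne Regional Court — 2 in total.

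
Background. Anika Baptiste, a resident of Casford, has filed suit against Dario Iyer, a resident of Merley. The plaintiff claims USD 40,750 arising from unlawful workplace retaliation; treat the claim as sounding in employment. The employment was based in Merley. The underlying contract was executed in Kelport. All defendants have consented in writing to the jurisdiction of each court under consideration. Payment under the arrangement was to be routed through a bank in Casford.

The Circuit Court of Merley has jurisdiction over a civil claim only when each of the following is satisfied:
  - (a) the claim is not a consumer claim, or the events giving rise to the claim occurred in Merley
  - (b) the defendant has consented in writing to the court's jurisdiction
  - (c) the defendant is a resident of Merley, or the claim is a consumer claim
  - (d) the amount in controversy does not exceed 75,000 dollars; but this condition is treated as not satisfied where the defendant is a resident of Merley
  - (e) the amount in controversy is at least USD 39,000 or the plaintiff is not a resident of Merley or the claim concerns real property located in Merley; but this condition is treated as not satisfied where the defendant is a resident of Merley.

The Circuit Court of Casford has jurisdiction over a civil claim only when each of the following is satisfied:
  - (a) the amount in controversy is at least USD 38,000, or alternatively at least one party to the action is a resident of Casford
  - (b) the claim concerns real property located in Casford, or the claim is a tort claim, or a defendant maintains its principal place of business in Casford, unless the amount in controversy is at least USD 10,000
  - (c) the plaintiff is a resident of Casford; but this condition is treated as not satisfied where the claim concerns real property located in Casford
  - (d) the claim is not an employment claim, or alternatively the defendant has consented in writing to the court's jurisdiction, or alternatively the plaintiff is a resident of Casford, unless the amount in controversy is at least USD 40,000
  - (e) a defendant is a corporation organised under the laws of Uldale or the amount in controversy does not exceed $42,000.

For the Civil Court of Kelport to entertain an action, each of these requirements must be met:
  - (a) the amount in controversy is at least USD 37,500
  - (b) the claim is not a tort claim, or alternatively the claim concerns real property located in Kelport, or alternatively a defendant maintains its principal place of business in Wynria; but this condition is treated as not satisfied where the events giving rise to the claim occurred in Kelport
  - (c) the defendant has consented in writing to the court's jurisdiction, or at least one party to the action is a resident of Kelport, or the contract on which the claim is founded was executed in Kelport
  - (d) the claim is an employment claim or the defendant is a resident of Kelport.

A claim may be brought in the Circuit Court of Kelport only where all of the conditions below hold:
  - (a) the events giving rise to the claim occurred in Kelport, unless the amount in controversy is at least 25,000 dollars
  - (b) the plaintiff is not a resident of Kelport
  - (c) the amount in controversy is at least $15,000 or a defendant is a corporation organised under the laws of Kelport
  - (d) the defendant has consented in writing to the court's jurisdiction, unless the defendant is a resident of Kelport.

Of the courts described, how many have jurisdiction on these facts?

3

The Circuit Court of Merley:
  (a) The claim is an employment claim, not a consumer claim, so one alternative holds. Met.
  (b) Every defendant has filed written consent. Met.
  (c) The defendant resides in Merley, so this disjunct is met. Met.
  (d) The amount in controversy is $40,750, within the $75,000 ceiling. However, the defendant resides in Merley, which falls within the stated exception and so defeats the condition. Condition not met.
  (e) The amount in controversy is $40,750, which meets the 39,000 dollars floor, so one alternative holds. But the carve-out bites: the defendant resides in Merley. Not satisfied.
  → Not every requirement is met — no jurisdiction.
The Circuit Court of Casford:
  (a) The amount in controversy is USD 40,750, which meets the $38,000 floor, which satisfies one of the alternatives. Condition met.
  (b) The claim does not concern real property; the claim is an employment claim, not a tort claim; no defendant is a corporation — none of the alternatives is met. The proviso rescues it, though: the amount in controversy is $40,750, which meets the $10,000 floor. Condition met.
  (c) The plaintiff resides in Casford. The carve-out does not apply: the claim does not concern real property. Condition met.
  (d) Every defendant has filed written consent — that alternative is enough. Met.
  (e) The amount in controversy is USD 40,750, within the USD 42,000 ceiling — that alternative is enough. Satisfied.
  → All conditions met; jurisdiction exists.
The Civil Court of Kelport:
  (a) The amount in controversy is USD 40,750, which meets the $37,500 floor. Satisfied.
  (b) The claim is an employment claim, not a tort claim — that alternative is enough. And the carve-out is inapplicable — the operative events occurred in Merley, not Kelport. Met.
  (c) Every defendant has filed written consent — that alternative is enough. Condition met.
  (d) The claim is an employment claim, which satisfies one of the alternatives. Condition met.
  → Jurisdiction lies.
The Circuit Court of Kelport:
  (a) The operative events occurred in Merley, not Kelport. But the amount in controversy is USD 40,750, which meets the $25,000 floor, and the 'unless' clause therefore excuses the requirement. Met.
  (b) The plaintiff resides in Casford, which is not Kelport. Satisfied.
  (c) The amount in controversy is USD 40,750, which meets the $15,000 floor, which satisfies one of the alternatives. Condition met.
  (d) Every defendant has filed written consent. Condition met.
  → Jurisdiction lies.
Courts with jurisdiction: the Circuit Court of Casford, the Civil Court of Kelport, the Circuit Court of Kelport — 3 in total.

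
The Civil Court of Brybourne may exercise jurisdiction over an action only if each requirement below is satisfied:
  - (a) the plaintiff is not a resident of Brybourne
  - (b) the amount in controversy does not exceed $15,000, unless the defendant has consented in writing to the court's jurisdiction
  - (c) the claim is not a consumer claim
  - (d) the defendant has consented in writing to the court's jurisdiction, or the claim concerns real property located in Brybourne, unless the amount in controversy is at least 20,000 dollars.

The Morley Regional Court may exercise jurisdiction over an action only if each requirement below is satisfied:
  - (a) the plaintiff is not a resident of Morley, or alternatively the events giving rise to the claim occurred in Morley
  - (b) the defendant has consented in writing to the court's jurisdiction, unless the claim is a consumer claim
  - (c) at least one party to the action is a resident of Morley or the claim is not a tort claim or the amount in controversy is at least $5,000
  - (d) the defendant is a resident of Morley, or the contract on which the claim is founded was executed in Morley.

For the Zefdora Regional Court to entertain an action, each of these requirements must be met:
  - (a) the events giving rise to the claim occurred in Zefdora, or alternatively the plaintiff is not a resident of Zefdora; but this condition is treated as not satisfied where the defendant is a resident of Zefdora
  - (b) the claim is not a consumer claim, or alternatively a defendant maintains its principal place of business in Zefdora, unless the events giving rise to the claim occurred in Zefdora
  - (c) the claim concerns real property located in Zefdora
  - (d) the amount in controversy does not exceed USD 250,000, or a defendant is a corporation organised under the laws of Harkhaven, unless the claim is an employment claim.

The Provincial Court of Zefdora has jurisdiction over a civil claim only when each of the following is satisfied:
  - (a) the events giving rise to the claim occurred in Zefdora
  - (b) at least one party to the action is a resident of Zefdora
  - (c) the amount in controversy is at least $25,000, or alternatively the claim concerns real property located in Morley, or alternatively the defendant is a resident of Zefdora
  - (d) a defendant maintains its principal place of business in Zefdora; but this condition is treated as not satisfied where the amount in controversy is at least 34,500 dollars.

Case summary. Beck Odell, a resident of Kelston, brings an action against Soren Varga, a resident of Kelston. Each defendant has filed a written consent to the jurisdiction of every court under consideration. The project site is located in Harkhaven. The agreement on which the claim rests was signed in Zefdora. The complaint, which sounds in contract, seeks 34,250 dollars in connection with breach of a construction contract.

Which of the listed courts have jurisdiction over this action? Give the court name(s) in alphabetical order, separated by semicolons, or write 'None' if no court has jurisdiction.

The Civil Court of Brybourne:
  (a) The plaintiff resides in Kelston, which is not Brybourne. Met.
  (b) The amount in controversy is 34,250 dollars, above the $15,000 ceiling. However, every defendant has filed written consent, so the 'unless' proviso supplies this condition. Condition met.
  (c) The claim is a contract claim, not a consumer claim. Satisfied.
  (d) Every defendant has filed written consent, so this disjunct is met. Condition met.
  → Every requirement is satisfied — jurisdiction.
The Morley Regional Court:
  (a) The plaintiff resides in Kelston, which is not Morley, so this disjunct is met. Met.
  (b) Every defendant has filed written consent. Met.
  (c) The claim is a contract claim, not a tort claim — that alternative is enough. Condition met.
  (d) The defendant resides in Kelston, not Morley; the contract was executed in Zefdora, not Morley — none of the alternatives is met. Not satisfied.
  → No jurisdiction.
The Zefdora Regional Court:
  (a) The plaintiff resides in Kelston, which is not Zefdora, which satisfies one of the alternatives. And the carve-out is inapplicable — the defendant resides in Kelston, not Zefdora. Condition met.
  (b) The claim is a contract claim, not a consumer claim, which satisfies one of the alternatives. Met.
  (c) The claim does not concern real property. Not satisfied.
  (d) The amount in controversy is USD 34,250, within the USD 250,000 ceiling, so this disjunct is met. Satisfied.
  → The court lacks jurisdiction.
The Provincial Court of Zefdora:
  (a) The operative events occurred in Harkhaven, not Zefdora. Not satisfied.
  (b) No party resides in Zefdora. Fails.
  (c) The amount in controversy is $34,250, which meets the 25,000 dollars floor, which satisfies one of the alternatives. Met.
  (d) No defendant is a corporation. Not satisfied.
  → Not every requirement is met — no jurisdiction.

the Civil Court of Brybourne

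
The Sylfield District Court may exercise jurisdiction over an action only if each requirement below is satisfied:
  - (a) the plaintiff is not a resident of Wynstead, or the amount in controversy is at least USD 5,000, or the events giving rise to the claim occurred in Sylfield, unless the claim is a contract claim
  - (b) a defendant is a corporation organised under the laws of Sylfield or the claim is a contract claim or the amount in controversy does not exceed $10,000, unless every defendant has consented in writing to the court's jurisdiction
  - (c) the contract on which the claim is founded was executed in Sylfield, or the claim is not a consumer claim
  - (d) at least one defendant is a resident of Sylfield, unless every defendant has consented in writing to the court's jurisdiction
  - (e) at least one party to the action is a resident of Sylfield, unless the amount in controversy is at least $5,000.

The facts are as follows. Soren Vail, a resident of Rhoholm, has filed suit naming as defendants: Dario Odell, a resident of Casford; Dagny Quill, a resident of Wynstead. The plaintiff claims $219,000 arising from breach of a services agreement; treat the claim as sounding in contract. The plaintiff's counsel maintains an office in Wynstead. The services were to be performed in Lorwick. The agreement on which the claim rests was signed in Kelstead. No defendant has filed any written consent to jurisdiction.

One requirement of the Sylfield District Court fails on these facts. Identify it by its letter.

(d)

The Sylfield District Court:
  (a) The plaintiff resides in Rhoholm, which is not Wynstead, so one alternative holds. Condition met.
  (b) The claim is a contract claim, which satisfies one of the alternatives. Satisfied.
  (c) The claim is a contract claim, not a consumer claim — that alternative is enough. Met.
  (d) No defendant resides in Sylfield (they reside in Casford, Wynstead). And no such written consent has been filed, so the proviso does not save it. Condition not met.
  (e) No party resides in Sylfield. However, the amount in controversy is $219,000, which meets the $5,000 floor, so the 'unless' proviso supplies this condition. Condition met.
Only condition (d) fails.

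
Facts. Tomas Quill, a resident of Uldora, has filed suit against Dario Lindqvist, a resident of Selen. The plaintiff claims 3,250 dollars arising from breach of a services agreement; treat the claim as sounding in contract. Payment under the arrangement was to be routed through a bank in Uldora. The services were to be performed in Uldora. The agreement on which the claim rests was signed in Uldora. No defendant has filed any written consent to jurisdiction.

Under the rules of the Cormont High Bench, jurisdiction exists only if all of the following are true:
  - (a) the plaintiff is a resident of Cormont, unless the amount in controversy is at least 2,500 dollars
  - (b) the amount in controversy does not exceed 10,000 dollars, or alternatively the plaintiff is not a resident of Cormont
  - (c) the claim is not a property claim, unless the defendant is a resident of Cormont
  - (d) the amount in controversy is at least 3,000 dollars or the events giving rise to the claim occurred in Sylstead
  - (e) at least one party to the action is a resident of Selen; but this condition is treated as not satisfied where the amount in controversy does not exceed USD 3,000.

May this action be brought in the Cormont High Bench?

Yes

The Cormont High Bench:
  (a) The plaintiff resides in Uldora, not Cormont. However, the amount in controversy is $3,250, which meets the USD 2,500 floor, so the 'unless' proviso supplies this condition. Condition met.
  (b) The amount in controversy is $3,250, within the $10,000 ceiling, which satisfies one of the alternatives. Satisfied.
  (c) The claim is a contract claim, not a property claim. Condition met.
  (d) The amount in controversy is 3,250 dollars, which meets the 3,000 dollars floor, so one alternative holds. Met.
  (e) Dario Lindqvist resides in Selen. And the carve-out is inapplicable — the amount in controversy is $3,250, above the 3,000 dollars ceiling. Met.
  → Jurisdiction lies.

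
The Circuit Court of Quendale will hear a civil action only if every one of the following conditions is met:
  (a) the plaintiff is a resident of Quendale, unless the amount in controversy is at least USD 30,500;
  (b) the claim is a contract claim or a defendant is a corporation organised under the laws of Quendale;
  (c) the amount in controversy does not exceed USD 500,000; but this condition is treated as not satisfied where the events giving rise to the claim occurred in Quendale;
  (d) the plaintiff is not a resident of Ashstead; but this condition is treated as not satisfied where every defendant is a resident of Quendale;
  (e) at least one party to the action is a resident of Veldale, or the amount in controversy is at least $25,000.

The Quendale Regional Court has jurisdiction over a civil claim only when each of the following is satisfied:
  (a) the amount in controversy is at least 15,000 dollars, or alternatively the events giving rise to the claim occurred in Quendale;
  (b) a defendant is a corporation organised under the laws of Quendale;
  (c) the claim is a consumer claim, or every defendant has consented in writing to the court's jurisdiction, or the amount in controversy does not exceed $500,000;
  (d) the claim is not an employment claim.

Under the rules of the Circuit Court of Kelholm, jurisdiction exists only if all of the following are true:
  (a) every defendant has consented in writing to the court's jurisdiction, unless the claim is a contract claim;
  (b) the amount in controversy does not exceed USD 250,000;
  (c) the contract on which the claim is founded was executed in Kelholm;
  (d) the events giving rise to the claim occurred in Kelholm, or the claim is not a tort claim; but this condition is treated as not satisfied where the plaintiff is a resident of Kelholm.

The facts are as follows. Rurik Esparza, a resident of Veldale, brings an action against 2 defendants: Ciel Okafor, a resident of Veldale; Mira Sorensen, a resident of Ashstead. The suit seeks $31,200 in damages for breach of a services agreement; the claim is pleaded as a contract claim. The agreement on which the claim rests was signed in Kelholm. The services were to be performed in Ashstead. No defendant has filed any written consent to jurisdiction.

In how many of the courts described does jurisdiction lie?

The Circuit Court of Quendale:
  (a) The plaintiff resides in Veldale, not Quendale. But the amount in controversy is USD 31,200, which meets the USD 30,500 floor, and the 'unless' clause therefore excuses the requirement. Condition met.
  (b) The claim is a contract claim, so this disjunct is met. Condition met.
  (c) The amount in controversy is USD 31,200, within the 500,000 dollars ceiling. The exception is not triggered, since the operative events occurred in Ashstead, not Quendale. Satisfied.
  (d) The plaintiff resides in Veldale, which is not Ashstead. The carve-out does not apply: the defendants reside as follows — Ciel Okafor in Veldale, Mira Sorensen in Ashstead — not all in Quendale. Condition met.
  (e) Rurik Esparza resides in Veldale, which satisfies one of the alternatives. Condition met.
  → All conditions met; jurisdiction exists.
The Quendale Regional Court:
  (a) The amount in controversy is $31,200, which meets the $15,000 floor, so this disjunct is met. Met.
  (b) No defendant is a corporation. Not met.
  (c) The amount in controversy is USD 31,200, within the 500,000 dollars ceiling — that alternative is enough. Satisfied.
  (d) The claim is a contract claim, not an employment claim. Condition met.
  → The court lacks jurisdiction.
The Circuit Court of Kelholm:
  (a) No such written consent has been filed. However, the claim is a contract claim, so the 'unless' proviso supplies this condition. Satisfied.
  (b) The amount in controversy is $31,200, within the 250,000 dollars ceiling. Condition met.
  (c) The contract was executed in Kelholm. Satisfied.
  (d) The claim is a contract claim, not a tort claim, so this disjunct is met. The carve-out does not apply: the plaintiff resides in Veldale, not Kelholm. Met.
  → All conditions met; jurisdiction exists.
Courts with jurisdiction: the Circuit Court of Quendale, the Circuit Court of Kelholm — 2 in total.

2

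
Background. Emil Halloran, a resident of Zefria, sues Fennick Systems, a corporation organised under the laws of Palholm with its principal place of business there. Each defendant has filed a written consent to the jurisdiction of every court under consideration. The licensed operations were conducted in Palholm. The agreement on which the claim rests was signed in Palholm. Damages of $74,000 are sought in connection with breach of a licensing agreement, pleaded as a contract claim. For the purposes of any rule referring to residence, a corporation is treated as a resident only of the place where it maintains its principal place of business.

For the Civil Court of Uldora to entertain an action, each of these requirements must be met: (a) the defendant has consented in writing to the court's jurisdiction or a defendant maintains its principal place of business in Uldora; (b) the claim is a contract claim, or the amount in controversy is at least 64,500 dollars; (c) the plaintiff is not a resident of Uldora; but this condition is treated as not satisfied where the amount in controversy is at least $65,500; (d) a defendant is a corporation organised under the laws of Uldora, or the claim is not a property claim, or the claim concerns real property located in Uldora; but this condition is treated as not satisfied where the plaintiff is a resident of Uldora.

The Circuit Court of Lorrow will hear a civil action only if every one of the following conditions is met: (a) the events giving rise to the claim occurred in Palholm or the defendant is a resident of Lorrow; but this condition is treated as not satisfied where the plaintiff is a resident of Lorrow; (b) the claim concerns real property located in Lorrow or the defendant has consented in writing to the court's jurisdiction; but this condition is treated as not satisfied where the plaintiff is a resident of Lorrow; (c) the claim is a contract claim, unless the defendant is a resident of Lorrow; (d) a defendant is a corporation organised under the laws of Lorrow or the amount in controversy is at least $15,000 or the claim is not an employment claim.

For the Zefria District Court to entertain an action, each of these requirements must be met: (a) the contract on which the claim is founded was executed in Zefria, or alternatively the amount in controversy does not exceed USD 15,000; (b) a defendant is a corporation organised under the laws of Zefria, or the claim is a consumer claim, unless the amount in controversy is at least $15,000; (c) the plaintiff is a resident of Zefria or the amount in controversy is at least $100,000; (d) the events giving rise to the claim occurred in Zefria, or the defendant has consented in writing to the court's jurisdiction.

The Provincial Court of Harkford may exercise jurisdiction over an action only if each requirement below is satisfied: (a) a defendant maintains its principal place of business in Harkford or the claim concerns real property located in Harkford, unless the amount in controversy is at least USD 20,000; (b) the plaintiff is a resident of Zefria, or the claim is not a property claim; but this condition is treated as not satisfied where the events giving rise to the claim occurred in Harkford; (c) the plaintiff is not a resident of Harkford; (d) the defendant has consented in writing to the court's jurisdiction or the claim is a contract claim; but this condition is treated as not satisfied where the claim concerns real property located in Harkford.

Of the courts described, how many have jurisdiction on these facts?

The Civil Court of Uldora:
  (a) Every defendant has filed written consent — that alternative is enough. Met.
  (b) The claim is a contract claim, so this disjunct is met. Condition met.
  (c) The plaintiff resides in Zefria, which is not Uldora. But the carve-out bites: the amount in controversy is USD 74,000, which meets the USD 65,500 floor. Fails.
  (d) The claim is a contract claim, not a property claim, so one alternative holds. And the carve-out is inapplicable — the plaintiff resides in Zefria, not Uldora. Satisfied.
  → At least one condition fails; no jurisdiction.
The Circuit Court of Lorrow:
  (a) The operative events occurred in Palholm, which satisfies one of the alternatives. The exception is not triggered, since the plaintiff resides in Zefria, not Lorrow. Condition met.
  (b) Every defendant has filed written consent, so one alternative holds. And the carve-out is inapplicable — the plaintiff resides in Zefria, not Lorrow. Met.
  (c) The claim is a contract claim. Condition met.
  (d) The amount in controversy is USD 74,000, which meets the USD 15,000 floor, so one alternative holds. Met.
  → Every requirement is satisfied — jurisdiction.
The Zefria District Court:
  (a) The contract was executed in Palholm, not Zefria; the amount in controversy is USD 74,000, above the USD 15,000 ceiling — every alternative fails. Condition not met.
  (b) The corporate defendant(s) are organised in Palholm, not Zefria; the claim is a contract claim, not a consumer claim — no alternative holds. However, the amount in controversy is USD 74,000, which meets the $15,000 floor, so the 'unless' proviso supplies this condition. Satisfied.
  (c) The plaintiff resides in Zefria, which satisfies one of the alternatives. Satisfied.
  (d) Every defendant has filed written consent, so one alternative holds. Satisfied.
  → At least one condition fails; no jurisdiction.
The Provincial Court of Harkford:
  (a) The corporate defendant(s) have their principal place of business in Palholm, not Harkford; the claim does not concern real property — every alternative fails. However, the amount in controversy is $74,000, which meets the USD 20,000 floor, so the 'unless' proviso supplies this condition. Satisfied.
  (b) The plaintiff resides in Zefria, so one alternative holds. And the carve-out is inapplicable — the operative events occurred in Palholm, not Harkford. Satisfied.
  (c) The plaintiff resides in Zefria, which is not Harkford. Satisfied.
  (d) Every defendant has filed written consent, which satisfies one of the alternatives. The exception is not triggered, since the claim does not concern real property. Condition met.
  → Jurisdiction lies.
Courts with jurisdiction: the Circuit Court of Lorrow, the Provincial Court of Harkford — 2 in total.

2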